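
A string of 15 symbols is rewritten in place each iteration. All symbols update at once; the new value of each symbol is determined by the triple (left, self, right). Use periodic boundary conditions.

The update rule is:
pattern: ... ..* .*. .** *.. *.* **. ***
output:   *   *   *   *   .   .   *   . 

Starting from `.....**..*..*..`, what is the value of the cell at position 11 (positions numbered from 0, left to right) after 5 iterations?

*

*******.**.**.*
......*.**.**.*
.******.**.**.*
.*....*.**.**.*
.*.****.**.**.*
position 11 holds *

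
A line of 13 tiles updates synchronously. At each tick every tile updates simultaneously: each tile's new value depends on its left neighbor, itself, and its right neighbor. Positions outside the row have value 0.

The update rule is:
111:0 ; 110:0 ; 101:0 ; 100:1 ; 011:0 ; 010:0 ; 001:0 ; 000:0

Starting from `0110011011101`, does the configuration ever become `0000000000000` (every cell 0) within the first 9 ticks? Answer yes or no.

tick 1: 0001000000000
tick 2: 0000100000000
tick 3: 0000010000000
tick 4: 0000001000000
tick 5: 0000000100000
tick 6: 0000000010000
tick 7: 0000000001000
tick 8: 0000000000100
tick 9: 0000000000010
tick 9 is 0000000000010, still not uniform 0

no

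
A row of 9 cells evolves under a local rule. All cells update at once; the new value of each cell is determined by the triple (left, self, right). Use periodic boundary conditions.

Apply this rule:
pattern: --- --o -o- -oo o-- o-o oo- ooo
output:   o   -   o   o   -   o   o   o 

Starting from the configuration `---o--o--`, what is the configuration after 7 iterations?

oooo--ooo

iteration 1: oo-o--o-o
iteration 2: oooo--ooo
iteration 3: oooo--ooo  (fixed point — unchanged through iteration 7)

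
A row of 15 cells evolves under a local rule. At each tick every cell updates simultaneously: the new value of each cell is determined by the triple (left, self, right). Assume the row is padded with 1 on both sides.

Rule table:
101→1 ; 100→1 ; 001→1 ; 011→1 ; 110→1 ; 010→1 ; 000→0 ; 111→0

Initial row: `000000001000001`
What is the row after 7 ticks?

100000011100011
110000110110110
011001111111111
111111000000000
000001100000001
100011110000011
110110011000110

110110011000110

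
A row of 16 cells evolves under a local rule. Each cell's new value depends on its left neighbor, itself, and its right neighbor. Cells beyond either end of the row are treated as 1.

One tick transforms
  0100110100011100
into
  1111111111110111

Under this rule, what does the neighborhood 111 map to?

At position 12 the neighborhood is 111; the next row has 0 there.

0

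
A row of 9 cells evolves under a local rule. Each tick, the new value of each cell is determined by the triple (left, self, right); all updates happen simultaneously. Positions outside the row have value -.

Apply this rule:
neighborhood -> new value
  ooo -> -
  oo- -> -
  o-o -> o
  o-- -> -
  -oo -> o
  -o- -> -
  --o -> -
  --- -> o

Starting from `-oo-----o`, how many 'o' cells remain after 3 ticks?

4

tick 1: -o--ooo--
tick 2: ----o---o
tick 3: ooo---o--
count of o: 4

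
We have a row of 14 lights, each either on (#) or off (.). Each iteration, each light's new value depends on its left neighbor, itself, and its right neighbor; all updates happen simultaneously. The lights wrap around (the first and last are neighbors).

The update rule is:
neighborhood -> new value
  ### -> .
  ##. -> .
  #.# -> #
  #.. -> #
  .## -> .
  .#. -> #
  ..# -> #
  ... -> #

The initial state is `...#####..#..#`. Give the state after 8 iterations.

...#####......

###.....######
...#####......
###.....######  (repeats iteration 1; period 2)
iteration 8: ...#####......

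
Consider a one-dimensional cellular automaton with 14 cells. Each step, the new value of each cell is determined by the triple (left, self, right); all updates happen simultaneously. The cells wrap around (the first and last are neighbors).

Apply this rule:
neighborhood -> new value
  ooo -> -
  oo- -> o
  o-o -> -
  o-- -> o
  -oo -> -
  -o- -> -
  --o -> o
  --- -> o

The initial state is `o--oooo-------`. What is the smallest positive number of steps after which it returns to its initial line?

step 1: -oo---oooooooo
step 2: --oooo-------o
step 3: oo---oooooooo-
step 4: -oooo-------o-
step 5: o---oooooooo-o
step 6: oooo-------o--
step 7: ---oooooooo-oo
step 8: ooo-------o--o
step 9: --oooooooo-oo-
step 10: oo-------o--oo
step 11: -oooooooo-oo--
step 12: o-------o--ooo
step 13: oooooooo-oo---
step 14: -------o--oooo
step 15: ooooooo-oo---o
step 16: ------o--oooo-
step 17: oooooo-oo---oo
step 18: -----o--oooo--
step 19: ooooo-oo---ooo
step 20: ----o--oooo---
step 21: oooo-oo---oooo
step 22: ---o--oooo----
step 23: ooo-oo---ooooo
step 24: --o--oooo-----
step 25: oo-oo---oooooo
step 26: -o--oooo------
step 27: o-oo---ooooooo
step 28: o--oooo-------

28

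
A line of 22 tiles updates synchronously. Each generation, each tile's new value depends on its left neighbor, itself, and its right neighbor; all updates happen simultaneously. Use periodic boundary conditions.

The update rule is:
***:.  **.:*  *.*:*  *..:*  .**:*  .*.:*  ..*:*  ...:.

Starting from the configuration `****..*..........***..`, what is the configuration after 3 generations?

*..**.****....**...***

generation 1: *..*****........**.***
generation 2: ****...**......*****..
generation 3: *..**.****....**...***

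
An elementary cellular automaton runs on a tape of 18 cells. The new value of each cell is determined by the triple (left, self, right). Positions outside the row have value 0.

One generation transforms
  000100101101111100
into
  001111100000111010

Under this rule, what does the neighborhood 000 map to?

0

At position 0 the neighborhood is 000; the next row has 0 there.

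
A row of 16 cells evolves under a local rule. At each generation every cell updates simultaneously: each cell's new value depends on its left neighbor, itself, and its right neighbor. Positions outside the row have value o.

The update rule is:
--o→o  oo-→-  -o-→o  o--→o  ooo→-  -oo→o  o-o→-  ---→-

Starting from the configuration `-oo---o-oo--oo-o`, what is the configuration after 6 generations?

-o-o-o-ooo---o--

-o-o-oo-o-ooo--o
-o-o-o--o-o--ooo
-o-o-oooo-oooo--
-o-o-o----o---oo
-o-o-oo--ooo-oo-
-o-o-o-ooo---o--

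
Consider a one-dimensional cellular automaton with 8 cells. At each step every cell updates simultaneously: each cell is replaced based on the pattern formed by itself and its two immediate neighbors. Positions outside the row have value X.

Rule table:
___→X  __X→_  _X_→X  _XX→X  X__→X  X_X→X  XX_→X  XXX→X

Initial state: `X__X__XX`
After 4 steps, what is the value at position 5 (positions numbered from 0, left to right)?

XX_XX_XX
XXXXXXXX
XXXXXXXX  (fixed point — unchanged through step 4)
position 5 holds X

X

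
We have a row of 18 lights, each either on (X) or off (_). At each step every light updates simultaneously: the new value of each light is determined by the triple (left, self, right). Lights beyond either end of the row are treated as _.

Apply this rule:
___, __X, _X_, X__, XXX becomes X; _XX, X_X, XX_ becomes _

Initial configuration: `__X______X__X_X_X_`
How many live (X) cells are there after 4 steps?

XXXXXXXXXXXXX_X_XX
_XXXXXXXXXXX__X___
X_XXXXXXXXX_XXXXXX
X__XXXXXXX___XXXX_
count of X: 12

12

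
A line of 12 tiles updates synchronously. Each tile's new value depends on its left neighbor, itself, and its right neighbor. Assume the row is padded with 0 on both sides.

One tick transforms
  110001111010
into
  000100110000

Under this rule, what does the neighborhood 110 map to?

At position 1 the neighborhood is 110; the next row has 0 there.

0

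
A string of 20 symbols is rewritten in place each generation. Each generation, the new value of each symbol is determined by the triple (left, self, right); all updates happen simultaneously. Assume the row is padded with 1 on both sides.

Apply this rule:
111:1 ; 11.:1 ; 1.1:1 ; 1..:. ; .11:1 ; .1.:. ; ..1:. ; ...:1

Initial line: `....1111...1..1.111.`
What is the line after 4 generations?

generation 1: .11.1111.1.....11111
generation 2: 111111111..111.11111
generation 3: 111111111..111111111
generation 4: 111111111..111111111

111111111..111111111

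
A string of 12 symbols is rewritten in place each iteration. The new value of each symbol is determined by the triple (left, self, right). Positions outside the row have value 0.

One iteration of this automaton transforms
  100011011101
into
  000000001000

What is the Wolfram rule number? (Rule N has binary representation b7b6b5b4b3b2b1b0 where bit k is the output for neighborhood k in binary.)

128

position 8: 111 → 1  (bit 7 = 1)
position 5: 110 → 0  (bit 6 = 0)
position 6: 101 → 0  (bit 5 = 0)
position 1: 100 → 0  (bit 4 = 0)
position 4: 011 → 0  (bit 3 = 0)
position 0: 010 → 0  (bit 2 = 0)
position 3: 001 → 0  (bit 1 = 0)
position 2: 000 → 0  (bit 0 = 0)
bits b7..b0 = 10000000 = 128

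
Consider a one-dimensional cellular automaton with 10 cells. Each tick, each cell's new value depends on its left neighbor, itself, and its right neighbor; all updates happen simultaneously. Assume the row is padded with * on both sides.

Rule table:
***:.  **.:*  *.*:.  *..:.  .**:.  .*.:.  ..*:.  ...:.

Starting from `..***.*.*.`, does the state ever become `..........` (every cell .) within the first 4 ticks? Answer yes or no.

....*.....
..........
all cells are . at tick 2

yes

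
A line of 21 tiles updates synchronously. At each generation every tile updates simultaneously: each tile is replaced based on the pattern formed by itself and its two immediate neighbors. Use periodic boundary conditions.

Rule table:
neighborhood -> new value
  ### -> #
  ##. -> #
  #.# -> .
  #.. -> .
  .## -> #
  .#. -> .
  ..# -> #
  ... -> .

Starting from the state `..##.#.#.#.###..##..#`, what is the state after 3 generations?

.###.......###.###.#.
####......####.###...
####.....#####.###..#

####.....#####.###..#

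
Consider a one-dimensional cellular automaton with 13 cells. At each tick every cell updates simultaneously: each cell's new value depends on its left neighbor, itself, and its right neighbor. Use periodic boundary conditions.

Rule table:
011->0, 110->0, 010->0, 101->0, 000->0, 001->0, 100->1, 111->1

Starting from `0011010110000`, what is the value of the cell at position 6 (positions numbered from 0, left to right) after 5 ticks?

tick 1: 0000000001000
tick 2: 0000000000100
tick 3: 0000000000010
tick 4: 0000000000001
tick 5: 1000000000000
position 6 holds 0

0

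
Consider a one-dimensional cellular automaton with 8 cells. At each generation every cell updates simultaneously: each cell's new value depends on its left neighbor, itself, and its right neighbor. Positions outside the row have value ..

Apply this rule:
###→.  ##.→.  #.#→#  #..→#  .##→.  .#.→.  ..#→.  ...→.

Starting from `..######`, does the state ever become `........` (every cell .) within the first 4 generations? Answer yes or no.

yes

........
all cells are . at generation 1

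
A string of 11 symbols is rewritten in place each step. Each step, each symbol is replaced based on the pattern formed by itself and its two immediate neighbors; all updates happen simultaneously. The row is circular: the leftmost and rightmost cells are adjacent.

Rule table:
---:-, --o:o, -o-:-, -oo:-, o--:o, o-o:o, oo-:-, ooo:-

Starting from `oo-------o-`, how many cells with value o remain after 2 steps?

--o-----o-o
oo-o---o-o-
count of o: 5

5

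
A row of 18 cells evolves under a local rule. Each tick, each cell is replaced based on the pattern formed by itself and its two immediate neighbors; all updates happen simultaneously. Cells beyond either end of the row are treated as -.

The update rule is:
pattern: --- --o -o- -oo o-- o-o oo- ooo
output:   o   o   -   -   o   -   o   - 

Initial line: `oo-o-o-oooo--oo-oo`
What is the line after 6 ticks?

-o--------ooo-o--o
o-oooooooo--o--oo-
---------ooo-oo-oo
ooooooooo--o--o--o
--------ooo-oo-oo-
oooooooo--o--o--oo

oooooooo--o--o--oo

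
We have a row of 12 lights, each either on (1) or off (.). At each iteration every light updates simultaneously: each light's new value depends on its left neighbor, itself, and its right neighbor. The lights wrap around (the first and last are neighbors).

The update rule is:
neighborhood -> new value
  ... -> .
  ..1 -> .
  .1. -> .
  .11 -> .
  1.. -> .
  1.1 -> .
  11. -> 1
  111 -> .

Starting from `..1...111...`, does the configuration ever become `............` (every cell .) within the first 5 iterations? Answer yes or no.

........1...
............
all cells are . at iteration 2

yes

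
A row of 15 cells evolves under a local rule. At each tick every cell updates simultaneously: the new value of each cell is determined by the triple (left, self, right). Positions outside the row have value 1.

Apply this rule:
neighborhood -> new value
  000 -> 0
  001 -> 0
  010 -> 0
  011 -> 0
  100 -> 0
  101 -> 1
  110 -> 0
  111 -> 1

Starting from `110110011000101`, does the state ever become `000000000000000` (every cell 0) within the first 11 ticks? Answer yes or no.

yes

101000000000010
010000000000001
100000000000000
000000000000000
all cells are 0 at tick 4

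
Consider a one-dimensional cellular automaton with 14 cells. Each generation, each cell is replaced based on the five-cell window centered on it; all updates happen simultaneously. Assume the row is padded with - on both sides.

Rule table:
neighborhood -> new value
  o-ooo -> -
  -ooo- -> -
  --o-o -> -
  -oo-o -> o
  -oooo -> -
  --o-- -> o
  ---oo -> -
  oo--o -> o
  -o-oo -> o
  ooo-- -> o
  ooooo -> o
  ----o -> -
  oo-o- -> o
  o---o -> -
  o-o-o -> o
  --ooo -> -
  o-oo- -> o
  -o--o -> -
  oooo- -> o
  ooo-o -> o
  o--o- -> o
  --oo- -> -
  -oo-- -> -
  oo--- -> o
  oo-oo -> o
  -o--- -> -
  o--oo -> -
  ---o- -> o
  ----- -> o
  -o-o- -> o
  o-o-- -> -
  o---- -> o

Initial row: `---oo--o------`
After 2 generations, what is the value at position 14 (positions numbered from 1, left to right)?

o

generation 1: o----ooo-ooooo
generation 2: o-o----oo--ooo
position 14 holds o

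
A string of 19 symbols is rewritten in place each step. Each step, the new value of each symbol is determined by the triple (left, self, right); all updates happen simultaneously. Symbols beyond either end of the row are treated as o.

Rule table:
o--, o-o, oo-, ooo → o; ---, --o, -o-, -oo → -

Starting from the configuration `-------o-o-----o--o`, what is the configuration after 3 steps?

o-------o-o-----o--
oo-------o-o-----o-
ooo-------o-o-----o

ooo-------o-o-----o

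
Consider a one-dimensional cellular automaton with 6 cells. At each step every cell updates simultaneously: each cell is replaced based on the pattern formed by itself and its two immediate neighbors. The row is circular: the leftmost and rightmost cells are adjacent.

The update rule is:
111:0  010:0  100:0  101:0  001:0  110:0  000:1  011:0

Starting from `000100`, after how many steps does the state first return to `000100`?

2

110001
000100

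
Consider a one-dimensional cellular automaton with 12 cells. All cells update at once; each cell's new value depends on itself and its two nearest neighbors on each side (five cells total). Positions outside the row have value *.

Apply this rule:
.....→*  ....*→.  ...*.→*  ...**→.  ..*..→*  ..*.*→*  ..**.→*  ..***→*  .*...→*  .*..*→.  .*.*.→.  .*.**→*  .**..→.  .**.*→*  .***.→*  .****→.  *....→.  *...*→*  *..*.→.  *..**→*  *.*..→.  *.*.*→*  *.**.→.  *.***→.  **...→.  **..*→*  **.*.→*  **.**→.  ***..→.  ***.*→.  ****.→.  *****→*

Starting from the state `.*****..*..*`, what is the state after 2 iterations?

.***..*.**..

...*..*.*.**
.***..*.**..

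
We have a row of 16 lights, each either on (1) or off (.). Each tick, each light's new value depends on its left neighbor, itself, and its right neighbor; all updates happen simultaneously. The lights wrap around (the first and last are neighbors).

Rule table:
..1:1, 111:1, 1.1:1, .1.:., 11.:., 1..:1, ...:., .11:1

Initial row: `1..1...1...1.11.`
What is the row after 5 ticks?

tick 1: .11.1.1.1.1.11.1
tick 2: 11.1.1.1.1.11.1.
tick 3: 1.1.1.1.1.11.1.1
tick 4: .1.1.1.1.11.1.11
tick 5: 1.1.1.1.11.1.11.

1.1.1.1.11.1.11.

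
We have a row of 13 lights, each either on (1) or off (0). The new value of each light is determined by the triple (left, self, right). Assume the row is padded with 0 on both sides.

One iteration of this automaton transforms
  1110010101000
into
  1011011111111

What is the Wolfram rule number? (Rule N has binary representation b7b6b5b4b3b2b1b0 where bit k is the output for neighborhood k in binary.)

position 1: 111 → 0  (bit 7 = 0)
position 2: 110 → 1  (bit 6 = 1)
position 6: 101 → 1  (bit 5 = 1)
position 3: 100 → 1  (bit 4 = 1)
position 0: 011 → 1  (bit 3 = 1)
position 5: 010 → 1  (bit 2 = 1)
position 4: 001 → 0  (bit 1 = 0)
position 11: 000 → 1  (bit 0 = 1)
bits b7..b0 = 01111101 = 125

125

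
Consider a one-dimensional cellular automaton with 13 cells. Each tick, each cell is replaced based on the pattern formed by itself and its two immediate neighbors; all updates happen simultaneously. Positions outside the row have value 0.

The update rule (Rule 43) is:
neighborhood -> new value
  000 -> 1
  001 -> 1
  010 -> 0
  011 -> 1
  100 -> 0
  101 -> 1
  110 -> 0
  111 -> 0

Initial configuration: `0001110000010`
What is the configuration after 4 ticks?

1110000111000

1111000111100
1000011100001
0011110001110
1110000111000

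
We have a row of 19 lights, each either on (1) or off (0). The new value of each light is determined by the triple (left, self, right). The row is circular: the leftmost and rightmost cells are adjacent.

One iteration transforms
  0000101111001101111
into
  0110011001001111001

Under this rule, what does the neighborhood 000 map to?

At position 1 the neighborhood is 000; the next row has 1 there.

1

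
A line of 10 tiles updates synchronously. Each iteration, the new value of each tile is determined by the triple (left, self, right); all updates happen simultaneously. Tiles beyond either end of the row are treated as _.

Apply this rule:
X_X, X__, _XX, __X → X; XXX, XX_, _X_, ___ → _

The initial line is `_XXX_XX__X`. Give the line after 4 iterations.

XX_XXX_X_X

XX__XX_XX_
X_XXX_XX_X
_XX__XX_X_
XX_XXX_X_X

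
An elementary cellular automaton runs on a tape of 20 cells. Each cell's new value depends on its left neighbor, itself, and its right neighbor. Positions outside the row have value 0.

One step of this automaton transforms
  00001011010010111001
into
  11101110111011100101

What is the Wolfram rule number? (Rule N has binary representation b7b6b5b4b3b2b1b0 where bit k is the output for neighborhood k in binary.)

61

position 15: 111 → 0  (bit 7 = 0)
position 7: 110 → 0  (bit 6 = 0)
position 5: 101 → 1  (bit 5 = 1)
position 10: 100 → 1  (bit 4 = 1)
position 6: 011 → 1  (bit 3 = 1)
position 4: 010 → 1  (bit 2 = 1)
position 3: 001 → 0  (bit 1 = 0)
position 0: 000 → 1  (bit 0 = 1)
bits b7..b0 = 00111101 = 61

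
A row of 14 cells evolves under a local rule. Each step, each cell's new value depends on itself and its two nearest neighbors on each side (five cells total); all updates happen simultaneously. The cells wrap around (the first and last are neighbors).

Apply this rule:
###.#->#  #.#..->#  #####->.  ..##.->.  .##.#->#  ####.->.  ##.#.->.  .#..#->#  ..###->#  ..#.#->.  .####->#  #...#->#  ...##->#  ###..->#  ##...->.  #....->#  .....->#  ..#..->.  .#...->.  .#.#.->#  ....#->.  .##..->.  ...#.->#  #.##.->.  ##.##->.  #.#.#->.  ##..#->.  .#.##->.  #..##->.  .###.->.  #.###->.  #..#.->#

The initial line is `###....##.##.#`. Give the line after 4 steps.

step 1: #.#.#.#.#..#..
step 2: .#.#.#.####.##
step 3: ..#.#...#.#..#
step 4: ##.##.##.####.

##.##.##.####.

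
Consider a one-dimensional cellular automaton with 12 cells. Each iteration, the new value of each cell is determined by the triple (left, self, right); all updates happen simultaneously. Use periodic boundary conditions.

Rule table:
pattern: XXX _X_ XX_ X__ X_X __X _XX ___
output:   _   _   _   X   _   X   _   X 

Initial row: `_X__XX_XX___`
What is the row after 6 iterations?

X_XX_____XXX
____XXXXX___
XXXX_____XXX
____XXXXX___  (repeats iteration 2; period 2)
iteration 6: ____XXXXX___

____XXXXX___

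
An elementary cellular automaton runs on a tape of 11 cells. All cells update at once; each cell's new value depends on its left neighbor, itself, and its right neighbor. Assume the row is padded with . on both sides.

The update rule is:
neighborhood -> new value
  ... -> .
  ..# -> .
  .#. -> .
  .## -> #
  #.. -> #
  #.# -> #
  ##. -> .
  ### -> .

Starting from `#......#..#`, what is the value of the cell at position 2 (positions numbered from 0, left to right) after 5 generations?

.

.#......#..
..#......#.
...#......#
....#......
.....#.....
position 2 holds .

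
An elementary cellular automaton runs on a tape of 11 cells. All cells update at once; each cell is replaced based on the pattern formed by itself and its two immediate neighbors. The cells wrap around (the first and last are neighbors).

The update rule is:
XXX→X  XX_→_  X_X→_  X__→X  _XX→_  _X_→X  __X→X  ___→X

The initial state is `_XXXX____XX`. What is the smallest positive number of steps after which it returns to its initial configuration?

11

__XX_XXXX__
XX____XX_XX
X_XXXX____X
___XX_XXXX_
XXX____XX_X
XX_XXXX____
____XX_XXXX
XXXX____XX_
_XX_XXXX___
X____XX_XXX
_XXXX____XX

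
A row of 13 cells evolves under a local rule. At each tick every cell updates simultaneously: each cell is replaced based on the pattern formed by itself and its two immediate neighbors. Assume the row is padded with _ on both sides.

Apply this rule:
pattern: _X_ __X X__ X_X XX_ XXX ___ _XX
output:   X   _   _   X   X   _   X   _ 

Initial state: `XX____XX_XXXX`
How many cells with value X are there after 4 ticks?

tick 1: _X_XX__XX___X
tick 2: _XX_X___X_X_X
tick 3: __XXX_X_XXXXX
tick 4: X___XXXX____X
count of X: 6

6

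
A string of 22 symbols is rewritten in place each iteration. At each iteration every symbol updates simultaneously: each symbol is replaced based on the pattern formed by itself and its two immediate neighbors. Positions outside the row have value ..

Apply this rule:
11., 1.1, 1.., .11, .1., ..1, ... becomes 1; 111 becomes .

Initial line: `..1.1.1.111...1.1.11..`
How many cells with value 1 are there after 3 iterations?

111111111.111111111111
1.......111..........1
111111111.111111111111
count of 1: 21

21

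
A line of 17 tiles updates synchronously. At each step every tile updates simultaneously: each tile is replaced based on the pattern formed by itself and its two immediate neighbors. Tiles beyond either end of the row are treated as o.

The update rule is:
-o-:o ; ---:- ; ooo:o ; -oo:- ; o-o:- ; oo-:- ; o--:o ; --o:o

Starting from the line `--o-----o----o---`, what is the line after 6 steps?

o-oooooo-o-oo-oo-

oooo---ooo--ooo-o
ooo-o-o-o-oo-o---
oo--o-o-o----oo-o
o-ooo-o-oo--o----
---o--o---oooo--o
o-oooooo-o-oo-oo-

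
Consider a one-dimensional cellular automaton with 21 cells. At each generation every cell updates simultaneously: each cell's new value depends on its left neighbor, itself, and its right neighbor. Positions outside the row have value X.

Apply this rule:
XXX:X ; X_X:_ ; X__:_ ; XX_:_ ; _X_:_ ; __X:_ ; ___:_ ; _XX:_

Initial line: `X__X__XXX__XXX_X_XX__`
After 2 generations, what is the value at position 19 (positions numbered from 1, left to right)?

_

_______X____X________
_____________________
position 19 holds _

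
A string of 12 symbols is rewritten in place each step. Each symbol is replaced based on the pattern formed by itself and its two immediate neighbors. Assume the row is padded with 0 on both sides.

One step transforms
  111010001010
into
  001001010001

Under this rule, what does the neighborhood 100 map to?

1

At position 5 the neighborhood is 100; the next row has 1 there.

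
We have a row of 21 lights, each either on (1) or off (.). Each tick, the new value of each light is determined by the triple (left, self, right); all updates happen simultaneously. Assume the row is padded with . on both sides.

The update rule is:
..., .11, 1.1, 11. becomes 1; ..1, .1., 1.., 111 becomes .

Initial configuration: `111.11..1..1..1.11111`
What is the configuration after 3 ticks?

1.1111.........11...1
.11..1.1111111.11.1..
.11...11.....11111..1

.11...11.....11111..1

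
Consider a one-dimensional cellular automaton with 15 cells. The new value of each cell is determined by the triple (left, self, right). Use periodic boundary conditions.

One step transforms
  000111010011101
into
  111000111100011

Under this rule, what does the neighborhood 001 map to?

At position 2 the neighborhood is 001; the next row has 1 there.

1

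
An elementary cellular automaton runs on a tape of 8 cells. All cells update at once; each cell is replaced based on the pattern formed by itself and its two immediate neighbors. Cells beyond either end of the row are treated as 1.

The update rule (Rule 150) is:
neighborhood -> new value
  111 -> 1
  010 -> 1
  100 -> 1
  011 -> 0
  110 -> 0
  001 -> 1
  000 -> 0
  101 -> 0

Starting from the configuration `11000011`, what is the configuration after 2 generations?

00111100

generation 1: 10100101
generation 2: 00111100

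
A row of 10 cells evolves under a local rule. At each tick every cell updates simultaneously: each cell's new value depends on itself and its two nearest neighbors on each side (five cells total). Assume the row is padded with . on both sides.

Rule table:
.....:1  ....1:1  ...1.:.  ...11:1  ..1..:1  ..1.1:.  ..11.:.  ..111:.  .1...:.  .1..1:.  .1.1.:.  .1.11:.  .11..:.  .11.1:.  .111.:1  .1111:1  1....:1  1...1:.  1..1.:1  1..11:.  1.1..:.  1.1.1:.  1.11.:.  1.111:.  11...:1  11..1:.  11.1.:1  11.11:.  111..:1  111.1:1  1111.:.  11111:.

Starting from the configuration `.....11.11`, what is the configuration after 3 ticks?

11111.....
.1..111111
.1...1...1

.1...1...1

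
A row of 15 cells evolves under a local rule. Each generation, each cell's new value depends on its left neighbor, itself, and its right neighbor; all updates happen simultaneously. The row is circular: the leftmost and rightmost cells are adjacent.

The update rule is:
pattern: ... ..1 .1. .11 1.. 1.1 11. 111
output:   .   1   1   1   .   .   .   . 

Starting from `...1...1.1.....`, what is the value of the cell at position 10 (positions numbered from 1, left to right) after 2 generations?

1

..11..11.1.....
.11..11..1.....
position 10 holds 1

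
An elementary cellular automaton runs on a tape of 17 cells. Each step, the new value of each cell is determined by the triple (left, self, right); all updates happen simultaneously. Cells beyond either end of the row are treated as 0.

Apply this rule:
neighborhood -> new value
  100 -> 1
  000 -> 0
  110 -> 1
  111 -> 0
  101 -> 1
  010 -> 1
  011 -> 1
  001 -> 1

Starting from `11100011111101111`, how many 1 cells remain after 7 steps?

10110110000111001
11111111001101111
10000001111111001
11000011000001111
11100111100011001
10111100110111111
11100111111100001
count of 1: 11

11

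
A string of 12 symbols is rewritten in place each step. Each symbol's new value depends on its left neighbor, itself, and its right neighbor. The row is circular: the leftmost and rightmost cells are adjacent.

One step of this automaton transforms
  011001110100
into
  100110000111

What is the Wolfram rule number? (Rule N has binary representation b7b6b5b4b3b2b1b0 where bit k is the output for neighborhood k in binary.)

23

position 6: 111 → 0  (bit 7 = 0)
position 2: 110 → 0  (bit 6 = 0)
position 8: 101 → 0  (bit 5 = 0)
position 3: 100 → 1  (bit 4 = 1)
position 1: 011 → 0  (bit 3 = 0)
position 9: 010 → 1  (bit 2 = 1)
position 0: 001 → 1  (bit 1 = 1)
position 11: 000 → 1  (bit 0 = 1)
bits b7..b0 = 00010111 = 23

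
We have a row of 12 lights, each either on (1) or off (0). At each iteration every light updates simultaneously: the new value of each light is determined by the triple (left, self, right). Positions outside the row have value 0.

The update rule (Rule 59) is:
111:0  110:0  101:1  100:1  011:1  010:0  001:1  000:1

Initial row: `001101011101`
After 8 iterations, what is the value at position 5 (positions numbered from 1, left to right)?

0

iteration 1: 111010110010
iteration 2: 100101101101
iteration 3: 011011011010
iteration 4: 110110110101
iteration 5: 101101101010
iteration 6: 011011010101
iteration 7: 110110101010
iteration 8: 101101010101
position 5 holds 0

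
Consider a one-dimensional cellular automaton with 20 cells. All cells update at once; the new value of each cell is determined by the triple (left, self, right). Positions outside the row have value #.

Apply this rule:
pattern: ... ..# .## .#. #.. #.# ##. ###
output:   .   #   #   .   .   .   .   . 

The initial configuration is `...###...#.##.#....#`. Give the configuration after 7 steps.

..#..#......##..##..

..##....#..#......##
.##....#..#......##.
.#....#..#......##..
.....#..#......##..#
....#..#......##..##
...#..#......##..##.
..#..#......##..##..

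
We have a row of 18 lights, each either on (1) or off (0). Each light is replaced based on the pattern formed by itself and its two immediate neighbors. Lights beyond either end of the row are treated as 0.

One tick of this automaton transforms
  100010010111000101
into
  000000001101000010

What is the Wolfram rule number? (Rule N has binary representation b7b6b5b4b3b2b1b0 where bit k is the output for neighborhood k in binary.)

position 10: 111 → 0  (bit 7 = 0)
position 11: 110 → 1  (bit 6 = 1)
position 8: 101 → 1  (bit 5 = 1)
position 1: 100 → 0  (bit 4 = 0)
position 9: 011 → 1  (bit 3 = 1)
position 0: 010 → 0  (bit 2 = 0)
position 3: 001 → 0  (bit 1 = 0)
position 2: 000 → 0  (bit 0 = 0)
bits b7..b0 = 01101000 = 104

104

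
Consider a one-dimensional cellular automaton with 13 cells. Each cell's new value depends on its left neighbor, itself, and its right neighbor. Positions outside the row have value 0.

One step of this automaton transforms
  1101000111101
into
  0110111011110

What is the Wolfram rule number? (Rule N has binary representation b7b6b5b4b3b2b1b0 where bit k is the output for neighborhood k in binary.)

243

position 8: 111 → 1  (bit 7 = 1)
position 1: 110 → 1  (bit 6 = 1)
position 2: 101 → 1  (bit 5 = 1)
position 4: 100 → 1  (bit 4 = 1)
position 0: 011 → 0  (bit 3 = 0)
position 3: 010 → 0  (bit 2 = 0)
position 6: 001 → 1  (bit 1 = 1)
position 5: 000 → 1  (bit 0 = 1)
bits b7..b0 = 11110011 = 243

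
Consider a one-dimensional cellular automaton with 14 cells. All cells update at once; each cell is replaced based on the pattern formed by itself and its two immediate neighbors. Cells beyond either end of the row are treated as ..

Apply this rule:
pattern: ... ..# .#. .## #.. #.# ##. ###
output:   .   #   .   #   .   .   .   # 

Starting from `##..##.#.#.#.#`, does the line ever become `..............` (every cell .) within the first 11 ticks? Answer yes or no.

#..##.........
..##..........
.##...........
##............
#.............
..............
all cells are . at tick 6

yes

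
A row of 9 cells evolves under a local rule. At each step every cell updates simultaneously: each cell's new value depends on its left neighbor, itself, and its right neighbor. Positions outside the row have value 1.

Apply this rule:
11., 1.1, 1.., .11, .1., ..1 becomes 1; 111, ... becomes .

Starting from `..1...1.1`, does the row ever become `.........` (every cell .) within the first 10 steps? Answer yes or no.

yes

step 1: 1111.1111
step 2: ...111...
step 3: 1.11.11.1
step 4: 111111111
step 5: .........
all cells are . at step 5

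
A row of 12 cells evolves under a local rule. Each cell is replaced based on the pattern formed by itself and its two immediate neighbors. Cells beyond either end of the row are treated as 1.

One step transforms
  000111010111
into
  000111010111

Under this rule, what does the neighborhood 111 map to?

At position 4 the neighborhood is 111; the next row has 1 there.

1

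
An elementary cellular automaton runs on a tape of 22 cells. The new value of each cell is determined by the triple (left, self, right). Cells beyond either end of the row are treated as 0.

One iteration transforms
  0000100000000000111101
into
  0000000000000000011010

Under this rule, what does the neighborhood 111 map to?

1

At position 17 the neighborhood is 111; the next row has 1 there.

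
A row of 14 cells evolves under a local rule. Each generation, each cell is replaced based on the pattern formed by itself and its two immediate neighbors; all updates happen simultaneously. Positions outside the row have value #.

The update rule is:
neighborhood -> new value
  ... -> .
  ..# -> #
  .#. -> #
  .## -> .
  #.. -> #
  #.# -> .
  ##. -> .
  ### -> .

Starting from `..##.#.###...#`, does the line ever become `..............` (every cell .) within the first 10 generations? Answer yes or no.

no

generation 1: ##...#....#.#.
generation 2: ..#.###..##.#.
generation 3: ###....##...#.
generation 4: ...#..#..#.##.
generation 5: #.########....
generation 6: ..........#..#
generation 7: #........####.
generation 8: .#......#.....
generation 9: .##....###...#
generation 10: ...#..#...#.#.
generation 10 is ...#..#...#.#., still not uniform .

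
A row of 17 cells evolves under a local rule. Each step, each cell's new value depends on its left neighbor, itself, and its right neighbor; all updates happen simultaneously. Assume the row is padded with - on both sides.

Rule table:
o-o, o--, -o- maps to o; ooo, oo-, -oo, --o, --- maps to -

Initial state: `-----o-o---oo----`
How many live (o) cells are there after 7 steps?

-----oooo----o---
---------o---oo--
---------oo----o-
-----------o---oo
-----------oo----
-------------o---
-------------oo--
count of o: 2

2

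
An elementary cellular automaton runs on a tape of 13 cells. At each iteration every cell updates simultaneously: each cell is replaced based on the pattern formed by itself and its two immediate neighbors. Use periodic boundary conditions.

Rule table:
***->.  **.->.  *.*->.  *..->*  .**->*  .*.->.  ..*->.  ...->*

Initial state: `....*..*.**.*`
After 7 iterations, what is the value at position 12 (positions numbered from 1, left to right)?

***..*...*...
*..*..**..**.
.*..*.*.*.*..
..*........**
*..*******.*.
.*.*.........
....*********
position 12 holds *

*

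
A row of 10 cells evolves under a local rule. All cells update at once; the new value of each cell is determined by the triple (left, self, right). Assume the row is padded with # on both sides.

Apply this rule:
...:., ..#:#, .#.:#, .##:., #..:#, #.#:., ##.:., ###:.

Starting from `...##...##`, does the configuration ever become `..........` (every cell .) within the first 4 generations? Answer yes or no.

no

#.#..#.#..
..####.###
##........
..#......#
generation 4 is ..#......#, still not uniform .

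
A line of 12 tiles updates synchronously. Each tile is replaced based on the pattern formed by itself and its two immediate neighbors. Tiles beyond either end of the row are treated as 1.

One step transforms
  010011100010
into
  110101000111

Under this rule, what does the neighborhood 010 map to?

At position 1 the neighborhood is 010; the next row has 1 there.

1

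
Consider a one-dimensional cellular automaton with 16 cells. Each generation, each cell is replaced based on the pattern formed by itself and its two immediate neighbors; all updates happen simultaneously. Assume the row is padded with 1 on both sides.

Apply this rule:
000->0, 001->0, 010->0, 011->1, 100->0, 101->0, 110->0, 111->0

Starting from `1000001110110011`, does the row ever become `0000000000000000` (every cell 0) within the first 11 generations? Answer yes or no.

yes

0000001000100010
0000000000000000
all cells are 0 at generation 2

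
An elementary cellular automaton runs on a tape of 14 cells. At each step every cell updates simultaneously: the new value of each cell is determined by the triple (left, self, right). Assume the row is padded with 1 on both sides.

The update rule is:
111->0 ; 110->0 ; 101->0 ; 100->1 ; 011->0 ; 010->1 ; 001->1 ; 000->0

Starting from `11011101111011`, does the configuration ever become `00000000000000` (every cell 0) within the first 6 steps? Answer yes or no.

00000000000000
all cells are 0 at step 1

yes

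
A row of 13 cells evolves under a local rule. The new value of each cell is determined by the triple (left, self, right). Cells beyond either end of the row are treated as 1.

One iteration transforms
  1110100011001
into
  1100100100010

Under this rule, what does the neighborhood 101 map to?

0

At position 3 the neighborhood is 101; the next row has 0 there.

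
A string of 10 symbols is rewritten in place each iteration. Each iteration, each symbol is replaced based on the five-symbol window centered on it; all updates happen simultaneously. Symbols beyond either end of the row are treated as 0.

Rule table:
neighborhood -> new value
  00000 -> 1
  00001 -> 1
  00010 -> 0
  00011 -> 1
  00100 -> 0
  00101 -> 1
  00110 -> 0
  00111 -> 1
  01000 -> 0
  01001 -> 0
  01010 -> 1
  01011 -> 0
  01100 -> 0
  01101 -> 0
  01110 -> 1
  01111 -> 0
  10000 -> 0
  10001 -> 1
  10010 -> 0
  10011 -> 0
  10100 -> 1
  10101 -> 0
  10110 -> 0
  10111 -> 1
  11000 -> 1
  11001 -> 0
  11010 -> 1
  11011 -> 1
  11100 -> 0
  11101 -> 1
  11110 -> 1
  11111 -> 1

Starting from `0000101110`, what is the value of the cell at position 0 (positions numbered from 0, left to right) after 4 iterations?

1

1110101101
1111000011
1010101100
1101000010
position 0 holds 1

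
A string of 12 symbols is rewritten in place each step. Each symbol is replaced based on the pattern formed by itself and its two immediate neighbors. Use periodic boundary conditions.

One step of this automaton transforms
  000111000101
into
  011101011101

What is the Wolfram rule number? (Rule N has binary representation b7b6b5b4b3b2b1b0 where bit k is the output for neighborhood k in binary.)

position 4: 111 → 0  (bit 7 = 0)
position 5: 110 → 1  (bit 6 = 1)
position 10: 101 → 0  (bit 5 = 0)
position 0: 100 → 0  (bit 4 = 0)
position 3: 011 → 1  (bit 3 = 1)
position 9: 010 → 1  (bit 2 = 1)
position 2: 001 → 1  (bit 1 = 1)
position 1: 000 → 1  (bit 0 = 1)
bits b7..b0 = 01001111 = 79

79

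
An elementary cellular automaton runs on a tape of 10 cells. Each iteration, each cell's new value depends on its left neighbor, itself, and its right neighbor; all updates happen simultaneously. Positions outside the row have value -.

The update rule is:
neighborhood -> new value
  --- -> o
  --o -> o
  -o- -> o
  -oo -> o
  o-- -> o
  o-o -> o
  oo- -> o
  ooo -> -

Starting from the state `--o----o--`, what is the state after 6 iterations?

iteration 1: oooooooooo
iteration 2: o--------o
iteration 3: oooooooooo  (repeats iteration 1; period 2)
iteration 6: o--------o

o--------o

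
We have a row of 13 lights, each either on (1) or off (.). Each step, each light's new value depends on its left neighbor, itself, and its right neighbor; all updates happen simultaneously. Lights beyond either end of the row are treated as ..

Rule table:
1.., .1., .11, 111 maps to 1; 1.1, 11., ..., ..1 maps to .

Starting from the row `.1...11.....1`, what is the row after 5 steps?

.1.1.1.1.1..1

.11..1.1....1
.1.1.1.11...1
.1.1.1.1.1..1
.1.1.1.1.11.1
.1.1.1.1.1..1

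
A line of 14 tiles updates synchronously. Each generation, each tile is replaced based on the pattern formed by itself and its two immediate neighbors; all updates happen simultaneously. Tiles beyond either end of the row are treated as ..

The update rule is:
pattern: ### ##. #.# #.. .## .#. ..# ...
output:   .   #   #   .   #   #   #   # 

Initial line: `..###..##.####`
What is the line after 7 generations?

generation 1: ###.#.#####..#
generation 2: #.#####...#.##
generation 3: ###...#.######
generation 4: #.#.#####....#
generation 5: #####...#.####
generation 6: #...#.#####..#
generation 7: #.#####...#.##

#.#####...#.##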